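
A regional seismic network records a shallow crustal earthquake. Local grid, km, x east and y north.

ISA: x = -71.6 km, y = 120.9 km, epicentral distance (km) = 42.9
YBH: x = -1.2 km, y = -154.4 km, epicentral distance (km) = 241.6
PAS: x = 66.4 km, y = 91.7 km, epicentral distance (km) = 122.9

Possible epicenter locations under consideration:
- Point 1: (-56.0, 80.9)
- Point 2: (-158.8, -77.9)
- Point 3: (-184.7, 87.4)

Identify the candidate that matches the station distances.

For each candidate, compare |candidate − station| to the reported distance:
Point 1: residuals ISA 0.0, YBH 0.0, PAS 0.0 → max 0.0 km
Point 2: residuals ISA 174.2, YBH 66.4, PAS 159.0 → max 174.2 km
Point 3: residuals ISA 75.1, YBH 61.9, PAS 128.2 → max 128.2 km
Only Point 1 has all residuals ≈ 0.

Point 1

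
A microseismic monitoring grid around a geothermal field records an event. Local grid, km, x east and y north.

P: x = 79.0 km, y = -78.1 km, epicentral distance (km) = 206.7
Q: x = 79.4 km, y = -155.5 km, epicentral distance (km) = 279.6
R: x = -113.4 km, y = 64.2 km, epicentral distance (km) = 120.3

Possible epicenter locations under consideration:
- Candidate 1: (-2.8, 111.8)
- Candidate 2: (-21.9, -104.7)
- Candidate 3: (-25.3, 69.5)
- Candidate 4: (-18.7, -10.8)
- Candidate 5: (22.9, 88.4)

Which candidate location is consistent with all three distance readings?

For each candidate, compare |candidate − station| to the reported distance:
Candidate 1: residuals P 0.1, Q 0.1, R 0.1 → max 0.1 km
Candidate 2: residuals P 102.4, Q 166.3, R 71.8 → max 166.3 km
Candidate 3: residuals P 26.0, Q 31.4, R 32.0 → max 32.0 km
Candidate 4: residuals P 88.1, Q 104.8, R 0.5 → max 104.8 km
Candidate 5: residuals P 31.0, Q 29.2, R 18.1 → max 31.0 km
Only Candidate 1 has all residuals ≈ 0.

Candidate 1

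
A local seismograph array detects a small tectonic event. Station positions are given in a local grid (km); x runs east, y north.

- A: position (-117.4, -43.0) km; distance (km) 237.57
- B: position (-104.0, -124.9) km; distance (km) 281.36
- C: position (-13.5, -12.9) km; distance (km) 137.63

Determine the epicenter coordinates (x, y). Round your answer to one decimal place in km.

Circle about each station: (x + 117.4)² + (y + 43.0)² = 237.57²; (x + 104.0)² + (y + 124.9)² = 281.36²; (x + 13.5)² + (y + 12.9)² = 137.63².
Subtracting pairs of circle equations eliminates x²+y² and gives linear equations (the radical axes):
26.8 x − 163.8 y = -11939.69
207.8 x + 60.2 y = 22214.39
Solving the 2×2 system: x ≈ 81.9, y ≈ 86.3 km.

(81.9, 86.3)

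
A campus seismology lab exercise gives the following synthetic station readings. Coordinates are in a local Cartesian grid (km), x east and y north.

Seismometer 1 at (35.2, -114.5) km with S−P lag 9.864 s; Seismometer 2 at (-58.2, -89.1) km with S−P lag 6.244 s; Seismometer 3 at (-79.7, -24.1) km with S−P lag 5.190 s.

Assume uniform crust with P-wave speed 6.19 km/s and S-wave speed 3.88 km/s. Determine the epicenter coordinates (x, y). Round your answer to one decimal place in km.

Distance from S−P lag: d = Δt · v_P v_S / (v_P − v_S) = Δt · (6.19·3.88)/(6.19−3.88) ≈ 10.3971·Δt.
So d_Seismometer 1 = 102.56, d_Seismometer 2 = 64.92, d_Seismometer 3 = 53.96 km.
Circle about each station: (x − 35.2)² + (y + 114.5)² = 102.56²; (x + 58.2)² + (y + 89.1)² = 64.92²; (x + 79.7)² + (y + 24.1)² = 53.96².
Subtracting the Seismometer 1 equation from the Seismometer 2 and Seismometer 3 equations removes the quadratic terms:
-186.8 x + 50.8 y = 3280.71
-229.8 x + 180.8 y = 190.48
Solving the 2×2 system: x ≈ -26.4, y ≈ -32.5 km.

-26.4 km east, -32.5 km north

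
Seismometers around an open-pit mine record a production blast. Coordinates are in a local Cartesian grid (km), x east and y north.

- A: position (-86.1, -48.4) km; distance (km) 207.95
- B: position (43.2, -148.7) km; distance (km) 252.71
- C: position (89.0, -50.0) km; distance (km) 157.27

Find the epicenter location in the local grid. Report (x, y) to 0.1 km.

Circle about each station: (x + 86.1)² + (y + 48.4)² = 207.95²; (x − 43.2)² + (y + 148.7)² = 252.71²; (x − 89.0)² + (y + 50.0)² = 157.27².
Subtracting pairs of circle equations eliminates x²+y² and gives linear equations (the radical axes):
258.6 x − 200.6 y = -6396.98
350.2 x − 3.2 y = 19174.58
Solving the 2×2 system: x ≈ 55.7, y ≈ 103.7 km.
Check against A (with the unrounded x, y): √((x + 86.1)²+(y + 48.4)²) = 207.94 ≈ 207.95 km. ✓

55.7 km east, 103.7 km north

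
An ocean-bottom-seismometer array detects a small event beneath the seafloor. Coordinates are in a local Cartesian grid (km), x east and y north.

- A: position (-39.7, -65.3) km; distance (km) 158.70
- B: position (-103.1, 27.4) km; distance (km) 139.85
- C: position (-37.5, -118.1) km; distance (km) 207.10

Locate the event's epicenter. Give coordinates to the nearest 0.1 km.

Circle about each station: (x + 39.7)² + (y + 65.3)² = 158.70²; (x + 103.1)² + (y − 27.4)² = 139.85²; (x + 37.5)² + (y + 118.1)² = 207.10².
Subtracting the A equation from the B and C equations removes the quadratic terms:
-126.8 x + 185.4 y = 11167.86
4.4 x − 105.6 y = -8191.04
Solving the 2×2 system: x ≈ 27.0, y ≈ 78.7 km.
Check against A (with the unrounded x, y): √((x + 39.7)²+(y + 65.3)²) = 158.68 ≈ 158.70 km. ✓

27.0 km east, 78.7 km north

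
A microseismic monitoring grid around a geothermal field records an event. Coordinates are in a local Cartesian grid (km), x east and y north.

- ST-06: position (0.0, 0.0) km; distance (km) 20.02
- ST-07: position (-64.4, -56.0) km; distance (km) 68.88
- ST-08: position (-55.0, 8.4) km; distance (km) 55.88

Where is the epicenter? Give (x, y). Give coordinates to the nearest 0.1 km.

-6.3 km east, -19.0 km north

Circle about each station: x² + y² = 20.02²; (x + 64.4)² + (y + 56.0)² = 68.88²; (x + 55.0)² + (y − 8.4)² = 55.88².
Subtracting pairs of circle equations eliminates x²+y² and gives linear equations (the radical axes):
-128.8 x − 112.0 y = 2939.71
-110.0 x + 16.8 y = 373.79
Solving the 2×2 system: x ≈ -6.3, y ≈ -19.0 km.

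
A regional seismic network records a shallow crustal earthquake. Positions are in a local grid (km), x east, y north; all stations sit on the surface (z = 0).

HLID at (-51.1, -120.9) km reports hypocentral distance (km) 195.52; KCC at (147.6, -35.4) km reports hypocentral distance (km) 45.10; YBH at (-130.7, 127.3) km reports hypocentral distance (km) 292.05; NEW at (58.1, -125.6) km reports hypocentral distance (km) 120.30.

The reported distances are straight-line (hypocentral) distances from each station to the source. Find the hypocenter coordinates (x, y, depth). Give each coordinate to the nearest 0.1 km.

(116.5, -25.1, 31.0)

Each station gives a sphere (x−x_i)² + (y−y_i)² + z² = d_i² (stations at z=0).
Subtracting the HLID sphere from KCC and YBH: z² cancels, leaving linear equations in x and y:
397.4 x + 171.0 y = 42004.96
-159.2 x + 496.4 y = -31005.37
Solving: x ≈ 116.499, y ≈ -25.098 km (keep extra digits for the depth step; rounded: 116.5, -25.1).
Then from the HLID sphere: z² = 195.52² − (x + 51.1)² − (y + 120.9)² with x = 116.499, y = -25.098, so z ≈ 30.994 ≈ 31.0 km.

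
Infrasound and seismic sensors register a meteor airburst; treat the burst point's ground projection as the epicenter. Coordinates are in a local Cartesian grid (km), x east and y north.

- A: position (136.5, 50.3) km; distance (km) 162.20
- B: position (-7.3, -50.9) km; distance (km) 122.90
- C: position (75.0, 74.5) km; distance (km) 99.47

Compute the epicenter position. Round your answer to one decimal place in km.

(-24.4, 70.8)

Circle about each station: (x − 136.5)² + (y − 50.3)² = 162.20²; (x + 7.3)² + (y + 50.9)² = 122.90²; (x − 75.0)² + (y − 74.5)² = 99.47².
Subtracting pairs of circle equations eliminates x²+y² and gives linear equations (the radical axes):
-287.6 x − 202.4 y = -7313.81
-123.0 x + 48.4 y = 6427.47
Solving the 2×2 system: x ≈ -24.4, y ≈ 70.8 km.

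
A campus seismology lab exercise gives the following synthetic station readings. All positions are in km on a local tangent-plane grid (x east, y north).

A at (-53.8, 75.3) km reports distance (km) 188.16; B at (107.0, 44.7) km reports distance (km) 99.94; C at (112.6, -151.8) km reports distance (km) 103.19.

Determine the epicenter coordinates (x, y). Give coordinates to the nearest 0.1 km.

Circle about each station: (x + 53.8)² + (y − 75.3)² = 188.16²; (x − 107.0)² + (y − 44.7)² = 99.94²; (x − 112.6)² + (y + 151.8)² = 103.19².
Subtracting the A equation from the B and C equations removes the quadratic terms:
321.6 x − 61.2 y = 30298.74
332.8 x − 454.2 y = 51913.48
Solving the 2×2 system: x ≈ 84.2, y ≈ -52.6 km.

(84.2, -52.6)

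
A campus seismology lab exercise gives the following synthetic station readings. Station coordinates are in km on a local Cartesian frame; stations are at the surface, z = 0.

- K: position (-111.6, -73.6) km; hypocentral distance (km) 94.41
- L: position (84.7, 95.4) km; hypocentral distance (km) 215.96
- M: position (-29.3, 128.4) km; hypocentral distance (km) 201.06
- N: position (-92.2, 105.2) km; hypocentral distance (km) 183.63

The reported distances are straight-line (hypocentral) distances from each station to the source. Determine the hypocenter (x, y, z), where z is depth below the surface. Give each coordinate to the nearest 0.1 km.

Each station gives a sphere (x−x_i)² + (y−y_i)² + z² = d_i² (stations at z=0).
Subtracting the K sphere from L and M: z² cancels, leaving linear equations in x and y:
392.6 x + 338.0 y = -39321.74
164.6 x + 404.0 y = -32038.35
Solving: x ≈ -49.109, y ≈ -59.295 km (keep extra digits for the depth step; rounded: -49.1, -59.3).
Then from the K sphere: z² = 94.41² − (x + 111.6)² − (y + 73.6)² with x = -49.109, y = -59.295, so z ≈ 69.307 ≈ 69.3 km.
Check against N (with the unrounded solution): distance 183.63 ≈ 183.63 km. ✓

(-49.1, -59.3, 69.3)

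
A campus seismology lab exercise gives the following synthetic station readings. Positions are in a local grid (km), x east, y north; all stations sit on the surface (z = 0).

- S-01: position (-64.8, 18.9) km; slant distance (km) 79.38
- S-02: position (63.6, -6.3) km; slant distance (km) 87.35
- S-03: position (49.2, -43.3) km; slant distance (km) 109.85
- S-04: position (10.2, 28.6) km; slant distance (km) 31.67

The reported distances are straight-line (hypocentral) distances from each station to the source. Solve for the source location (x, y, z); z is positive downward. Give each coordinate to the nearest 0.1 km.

Each station gives a sphere (x−x_i)² + (y−y_i)² + z² = d_i² (stations at z=0).
Subtracting the S-01 sphere from S-02 and S-03: z² cancels, leaving linear equations in x and y:
256.8 x − 50.4 y = -1800.44
228.0 x − 124.4 y = -6026.56
Solving: x ≈ 3.900, y ≈ 55.592 km (keep extra digits for the depth step; rounded: 3.9, 55.6).
Then from the S-01 sphere: z² = 79.38² − (x + 64.8)² − (y − 18.9)² with x = 3.900, y = 55.592, so z ≈ 15.336 ≈ 15.3 km.
Check against S-04 (with the unrounded solution): distance 31.68 ≈ 31.67 km. ✓

(3.9, 55.6, 15.3)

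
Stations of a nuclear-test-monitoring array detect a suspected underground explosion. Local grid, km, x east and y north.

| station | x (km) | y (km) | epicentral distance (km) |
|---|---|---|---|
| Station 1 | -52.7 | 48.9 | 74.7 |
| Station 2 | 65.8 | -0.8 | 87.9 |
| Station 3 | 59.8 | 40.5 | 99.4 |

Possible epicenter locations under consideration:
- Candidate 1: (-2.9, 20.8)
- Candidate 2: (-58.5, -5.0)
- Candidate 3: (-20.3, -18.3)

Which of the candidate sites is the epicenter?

Candidate 3

For each candidate, compare |candidate − station| to the reported distance:
Candidate 1: residuals Station 1 17.5, Station 2 15.9, Station 3 33.7 → max 33.7 km
Candidate 2: residuals Station 1 20.5, Station 2 36.5, Station 3 27.3 → max 36.5 km
Candidate 3: residuals Station 1 0.1, Station 2 0.0, Station 3 0.0 → max 0.1 km
Only Candidate 3 has all residuals ≈ 0.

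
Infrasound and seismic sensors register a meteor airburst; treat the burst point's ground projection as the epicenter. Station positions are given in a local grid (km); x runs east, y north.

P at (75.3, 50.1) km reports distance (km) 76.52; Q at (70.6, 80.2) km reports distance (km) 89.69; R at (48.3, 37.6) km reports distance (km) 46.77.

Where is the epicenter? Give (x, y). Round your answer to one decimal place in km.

Circle about each station: (x − 75.3)² + (y − 50.1)² = 76.52²; (x − 70.6)² + (y − 80.2)² = 89.69²; (x − 48.3)² + (y − 37.6)² = 46.77².
Subtracting pairs of circle equations eliminates x²+y² and gives linear equations (the radical axes):
-9.4 x + 60.2 y = 1047.31
-54.0 x − 25.0 y = -765.57
Solving the 2×2 system: x ≈ 5.7, y ≈ 18.3 km.

x ≈ 5.7 km, y ≈ 18.3 km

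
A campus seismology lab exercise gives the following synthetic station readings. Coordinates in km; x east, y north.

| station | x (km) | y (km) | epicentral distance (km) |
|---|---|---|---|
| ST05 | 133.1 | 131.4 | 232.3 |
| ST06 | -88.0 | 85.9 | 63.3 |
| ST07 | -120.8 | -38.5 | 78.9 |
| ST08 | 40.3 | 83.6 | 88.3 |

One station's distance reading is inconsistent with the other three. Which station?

Solve using three stations at a time. Using ST05, ST06, ST07 (subtract circle equations pairwise → linear system) gives (x, y) ≈ (-73.1, 24.4).
Distances from that point to each station vs reported:
  ST05: calculated 232.3 vs reported 232.3 → residual 0.0 km
  ST06: calculated 63.3 vs reported 63.3 → residual 0.0 km
  ST07: calculated 78.9 vs reported 78.9 → residual 0.0 km
  ST08: calculated 127.9 vs reported 88.3 → residual 39.6 km
ST05, ST06, ST07 are mutually consistent (residuals ≈ 0); ST08 is off by 39.6 km.

ST08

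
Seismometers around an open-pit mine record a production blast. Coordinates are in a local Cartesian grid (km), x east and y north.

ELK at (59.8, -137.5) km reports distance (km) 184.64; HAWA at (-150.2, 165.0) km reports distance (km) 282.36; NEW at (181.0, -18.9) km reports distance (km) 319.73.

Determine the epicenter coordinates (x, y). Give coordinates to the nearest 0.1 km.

Circle about each station: (x − 59.8)² + (y + 137.5)² = 184.64²; (x + 150.2)² + (y − 165.0)² = 282.36²; (x − 181.0)² + (y + 18.9)² = 319.73².
Subtracting the ELK equation from the HAWA and NEW equations removes the quadratic terms:
-420.0 x + 605.0 y = -18332.49
242.4 x + 237.2 y = -57499.42
Solving the 2×2 system: x ≈ -123.6, y ≈ -116.1 km.
Check against ELK (with the unrounded x, y): √((x − 59.8)²+(y + 137.5)²) = 184.64 ≈ 184.64 km. ✓

x ≈ -123.6 km, y ≈ -116.1 km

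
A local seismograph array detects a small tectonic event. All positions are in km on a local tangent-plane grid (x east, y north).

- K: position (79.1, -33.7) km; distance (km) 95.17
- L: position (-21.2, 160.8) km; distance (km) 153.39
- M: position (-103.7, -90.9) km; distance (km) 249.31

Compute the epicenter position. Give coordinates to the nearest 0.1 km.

Circle about each station: (x − 79.1)² + (y + 33.7)² = 95.17²; (x + 21.2)² + (y − 160.8)² = 153.39²; (x + 103.7)² + (y + 90.9)² = 249.31².
Subtracting the K equation from the L and M equations removes the quadratic terms:
-200.6 x + 389.0 y = 4442.42
-365.6 x − 114.4 y = -41474.15
Solving the 2×2 system: x ≈ 94.6, y ≈ 60.2 km.

94.6 km east, 60.2 km north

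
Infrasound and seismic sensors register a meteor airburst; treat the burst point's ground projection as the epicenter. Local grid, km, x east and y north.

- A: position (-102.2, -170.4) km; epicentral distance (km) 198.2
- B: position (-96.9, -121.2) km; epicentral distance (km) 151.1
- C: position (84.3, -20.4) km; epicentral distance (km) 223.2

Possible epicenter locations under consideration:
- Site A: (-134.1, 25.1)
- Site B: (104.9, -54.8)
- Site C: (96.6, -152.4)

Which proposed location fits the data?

For each candidate, compare |candidate − station| to the reported distance:
Site A: residuals A 0.1, B 0.1, C 0.1 → max 0.1 km
Site B: residuals A 39.0, B 61.3, C 183.1 → max 183.1 km
Site C: residuals A 1.4, B 44.9, C 90.6 → max 90.6 km
Only Site A has all residuals ≈ 0.

Site A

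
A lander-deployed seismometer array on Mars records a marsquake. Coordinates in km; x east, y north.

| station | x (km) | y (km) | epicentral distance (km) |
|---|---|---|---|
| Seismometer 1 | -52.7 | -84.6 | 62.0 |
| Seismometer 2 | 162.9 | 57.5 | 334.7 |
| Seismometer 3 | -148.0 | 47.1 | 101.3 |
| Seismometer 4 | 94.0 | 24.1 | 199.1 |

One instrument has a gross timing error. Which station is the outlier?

Solve using three stations at a time. Using Seismometer 1, Seismometer 3, Seismometer 4 (subtract circle equations pairwise → linear system) gives (x, y) ≈ (-94.8, -39.1).
Distances from that point to each station vs reported:
  Seismometer 1: calculated 62.0 vs reported 62.0 → residual 0.0 km
  Seismometer 2: calculated 275.2 vs reported 334.7 → residual 59.5 km
  Seismometer 3: calculated 101.3 vs reported 101.3 → residual 0.0 km
  Seismometer 4: calculated 199.1 vs reported 199.1 → residual 0.0 km
Seismometer 1, Seismometer 3, Seismometer 4 are mutually consistent (residuals ≈ 0); Seismometer 2 is off by 59.5 km.

Seismometer 2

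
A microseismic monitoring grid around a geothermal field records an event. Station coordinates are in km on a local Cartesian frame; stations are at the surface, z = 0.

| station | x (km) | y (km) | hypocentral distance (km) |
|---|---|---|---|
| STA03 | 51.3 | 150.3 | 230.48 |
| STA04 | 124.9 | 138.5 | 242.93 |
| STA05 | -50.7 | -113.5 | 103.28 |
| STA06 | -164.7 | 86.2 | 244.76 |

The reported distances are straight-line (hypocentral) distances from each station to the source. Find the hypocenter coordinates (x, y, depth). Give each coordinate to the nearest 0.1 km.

(14.1, -67.4, 65.9)

Each station gives a sphere (x−x_i)² + (y−y_i)² + z² = d_i² (stations at z=0).
Subtracting the STA03 sphere from STA04 and STA05: z² cancels, leaving linear equations in x and y:
147.2 x − 23.6 y = 3666.53
-204.0 x − 527.6 y = 32685.23
Solving: x ≈ 14.102, y ≈ -67.403 km (keep extra digits for the depth step; rounded: 14.1, -67.4).
Then from the STA03 sphere: z² = 230.48² − (x − 51.3)² − (y − 150.3)² with x = 14.102, y = -67.403, so z ≈ 65.899 ≈ 65.9 km.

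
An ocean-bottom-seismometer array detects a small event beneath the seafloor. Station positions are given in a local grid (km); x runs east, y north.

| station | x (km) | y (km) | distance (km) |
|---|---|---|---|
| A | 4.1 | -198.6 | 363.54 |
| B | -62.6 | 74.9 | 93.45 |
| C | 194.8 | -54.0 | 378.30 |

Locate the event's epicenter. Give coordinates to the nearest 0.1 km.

(-130.5, 139.1)

Circle about each station: (x − 4.1)² + (y + 198.6)² = 363.54²; (x + 62.6)² + (y − 74.9)² = 93.45²; (x − 194.8)² + (y + 54.0)² = 378.30².
Subtracting the A equation from the B and C equations removes the quadratic terms:
-133.4 x + 547.0 y = 93498.43
381.4 x + 289.2 y = -9545.29
Solving the 2×2 system: x ≈ -130.5, y ≈ 139.1 km.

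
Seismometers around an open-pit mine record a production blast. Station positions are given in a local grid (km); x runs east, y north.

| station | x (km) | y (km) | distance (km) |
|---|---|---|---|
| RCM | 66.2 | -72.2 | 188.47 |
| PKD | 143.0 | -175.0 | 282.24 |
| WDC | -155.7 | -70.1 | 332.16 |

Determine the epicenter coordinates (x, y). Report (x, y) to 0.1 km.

Circle about each station: (x − 66.2)² + (y + 72.2)² = 188.47²; (x − 143.0)² + (y + 175.0)² = 282.24²; (x + 155.7)² + (y + 70.1)² = 332.16².
Subtracting the RCM equation from the PKD and WDC equations removes the quadratic terms:
153.6 x − 205.6 y = -2659.76
-443.8 x + 4.2 y = -55248.10
Solving the 2×2 system: x ≈ 125.5, y ≈ 106.7 km.

(125.5, 106.7)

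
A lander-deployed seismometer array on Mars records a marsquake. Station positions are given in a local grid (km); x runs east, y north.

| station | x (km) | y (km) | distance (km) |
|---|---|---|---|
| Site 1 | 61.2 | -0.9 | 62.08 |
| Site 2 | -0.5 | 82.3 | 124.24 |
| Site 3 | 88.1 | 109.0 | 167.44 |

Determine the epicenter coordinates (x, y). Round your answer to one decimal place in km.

Circle about each station: (x − 61.2)² + (y + 0.9)² = 62.08²; (x + 0.5)² + (y − 82.3)² = 124.24²; (x − 88.1)² + (y − 109.0)² = 167.44².
Subtracting the Site 1 equation from the Site 2 and Site 3 equations removes the quadratic terms:
-123.4 x + 166.4 y = -8554.36
53.8 x + 219.8 y = -8285.87
Solving the 2×2 system: x ≈ 13.9, y ≈ -41.1 km.
Check against Site 1 (with the unrounded x, y): √((x − 61.2)²+(y + 0.9)²) = 62.07 ≈ 62.08 km. ✓

(13.9, -41.1)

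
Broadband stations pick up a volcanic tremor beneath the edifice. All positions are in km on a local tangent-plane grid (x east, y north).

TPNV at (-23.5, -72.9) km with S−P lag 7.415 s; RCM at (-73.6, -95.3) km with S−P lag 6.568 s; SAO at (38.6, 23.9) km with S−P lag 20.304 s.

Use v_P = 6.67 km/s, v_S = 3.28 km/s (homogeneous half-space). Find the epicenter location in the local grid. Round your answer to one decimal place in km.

Distance from S−P lag: d = Δt · v_P v_S / (v_P − v_S) = Δt · (6.67·3.28)/(6.67−3.28) ≈ 6.4536·Δt.
So d_TPNV = 47.85, d_RCM = 42.39, d_SAO = 131.03 km.
Circle about each station: (x + 23.5)² + (y + 72.9)² = 47.85²; (x + 73.6)² + (y + 95.3)² = 42.39²; (x − 38.6)² + (y − 23.9)² = 131.03².
Subtracting pairs of circle equations eliminates x²+y² and gives linear equations (the radical axes):
-100.2 x − 44.8 y = 9125.10
124.2 x + 193.6 y = -18684.73
Solving the 2×2 system: x ≈ -67.2, y ≈ -53.4 km.
Check against TPNV (with the unrounded x, y): √((x + 23.5)²+(y + 72.9)²) = 47.84 ≈ 47.85 km. ✓

(-67.2, -53.4)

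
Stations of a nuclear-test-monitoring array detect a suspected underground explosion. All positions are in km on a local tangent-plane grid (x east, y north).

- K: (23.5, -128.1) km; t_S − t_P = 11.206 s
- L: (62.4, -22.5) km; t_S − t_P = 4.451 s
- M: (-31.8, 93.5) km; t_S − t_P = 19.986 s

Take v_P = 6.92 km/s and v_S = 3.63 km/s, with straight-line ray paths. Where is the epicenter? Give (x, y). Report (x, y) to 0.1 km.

Distance from S−P lag: d = Δt · v_P v_S / (v_P − v_S) = Δt · (6.92·3.63)/(6.92−3.63) ≈ 7.6351·Δt.
So d_K = 85.56, d_L = 33.98, d_M = 152.60 km.
Circle about each station: (x − 23.5)² + (y + 128.1)² = 85.56²; (x − 62.4)² + (y + 22.5)² = 33.98²; (x + 31.8)² + (y − 93.5)² = 152.60².
Subtracting pairs of circle equations eliminates x²+y² and gives linear equations (the radical axes):
77.8 x + 211.2 y = -6395.98
-110.6 x + 443.2 y = -23174.62
Solving the 2×2 system: x ≈ 35.6, y ≈ -43.4 km.
Check against K (with the unrounded x, y): √((x − 23.5)²+(y + 128.1)²) = 85.56 ≈ 85.56 km. ✓

(35.6, -43.4)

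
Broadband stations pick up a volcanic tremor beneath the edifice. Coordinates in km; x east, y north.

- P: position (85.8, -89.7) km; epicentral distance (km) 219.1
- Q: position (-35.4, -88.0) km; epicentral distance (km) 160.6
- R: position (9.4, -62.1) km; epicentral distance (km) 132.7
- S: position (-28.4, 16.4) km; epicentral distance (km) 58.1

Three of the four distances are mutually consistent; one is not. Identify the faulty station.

Solve using three stations at a time. Using Q, R, S (subtract circle equations pairwise → linear system) gives (x, y) ≈ (-5.4, 69.8).
Distances from that point to each station vs reported:
  P: calculated 183.7 vs reported 219.1 → residual 35.4 km
  Q: calculated 160.6 vs reported 160.6 → residual 0.0 km
  R: calculated 132.7 vs reported 132.7 → residual 0.0 km
  S: calculated 58.1 vs reported 58.1 → residual 0.0 km
Q, R, S are mutually consistent (residuals ≈ 0); P is off by 35.4 km.

P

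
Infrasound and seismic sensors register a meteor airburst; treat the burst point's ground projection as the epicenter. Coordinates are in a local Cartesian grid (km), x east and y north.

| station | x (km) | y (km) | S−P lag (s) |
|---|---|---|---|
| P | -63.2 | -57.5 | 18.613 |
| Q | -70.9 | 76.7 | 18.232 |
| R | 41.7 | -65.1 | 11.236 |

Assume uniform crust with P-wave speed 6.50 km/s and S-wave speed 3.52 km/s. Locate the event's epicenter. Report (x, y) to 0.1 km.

(57.0, 19.8)

Distance from S−P lag: d = Δt · v_P v_S / (v_P − v_S) = Δt · (6.50·3.52)/(6.50−3.52) ≈ 7.6779·Δt.
So d_P = 142.91, d_Q = 139.98, d_R = 86.27 km.
Circle about each station: (x + 63.2)² + (y + 57.5)² = 142.91²; (x + 70.9)² + (y − 76.7)² = 139.98²; (x − 41.7)² + (y + 65.1)² = 86.27².
Subtracting pairs of circle equations eliminates x²+y² and gives linear equations (the radical axes):
-15.4 x + 268.4 y = 4438.08
209.8 x − 15.2 y = 11657.17
Solving the 2×2 system: x ≈ 57.0, y ≈ 19.8 km.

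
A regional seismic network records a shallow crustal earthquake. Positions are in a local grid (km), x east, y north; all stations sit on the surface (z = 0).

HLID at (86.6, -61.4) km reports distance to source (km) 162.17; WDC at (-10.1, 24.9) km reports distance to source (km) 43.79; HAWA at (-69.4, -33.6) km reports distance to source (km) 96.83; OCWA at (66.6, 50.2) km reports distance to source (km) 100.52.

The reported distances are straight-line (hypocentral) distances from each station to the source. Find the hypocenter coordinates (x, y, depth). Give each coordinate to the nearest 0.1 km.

Each station gives a sphere (x−x_i)² + (y−y_i)² + z² = d_i² (stations at z=0).
Subtracting the HLID sphere from WDC and HAWA: z² cancels, leaving linear equations in x and y:
-193.4 x + 172.6 y = 13834.04
-312.0 x + 55.6 y = 11598.86
Solving: x ≈ -28.604, y ≈ 48.100 km (keep extra digits for the depth step; rounded: -28.6, 48.1).
Then from the HLID sphere: z² = 162.17² − (x − 86.6)² − (y + 61.4)² with x = -28.604, y = 48.100, so z ≈ 32.201 ≈ 32.2 km.

(-28.6, 48.1, 32.2)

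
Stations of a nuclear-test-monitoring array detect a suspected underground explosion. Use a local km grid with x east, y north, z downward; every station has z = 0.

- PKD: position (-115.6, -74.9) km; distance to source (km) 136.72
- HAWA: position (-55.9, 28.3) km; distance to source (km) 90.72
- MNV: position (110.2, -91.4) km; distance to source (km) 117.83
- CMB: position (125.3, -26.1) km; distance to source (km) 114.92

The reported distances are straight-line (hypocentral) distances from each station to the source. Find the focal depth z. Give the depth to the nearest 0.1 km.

depth ≈ 18.4 km

Each station gives a sphere (x−x_i)² + (y−y_i)² + z² = d_i² (stations at z=0).
Subtracting the PKD sphere from HAWA and MNV: z² cancels, leaving linear equations in x and y:
119.4 x + 206.4 y = -4585.43
451.6 x − 33.0 y = 6333.08
Solving: x ≈ 11.897, y ≈ -29.099 km (keep extra digits for the depth step; rounded: 11.9, -29.1).
Then from the PKD sphere: z² = 136.72² − (x + 115.6)² − (y + 74.9)² with x = 11.897, y = -29.099, so z ≈ 18.416 ≈ 18.4 km.
Check against CMB (with the unrounded solution): distance 114.93 ≈ 114.92 km. ✓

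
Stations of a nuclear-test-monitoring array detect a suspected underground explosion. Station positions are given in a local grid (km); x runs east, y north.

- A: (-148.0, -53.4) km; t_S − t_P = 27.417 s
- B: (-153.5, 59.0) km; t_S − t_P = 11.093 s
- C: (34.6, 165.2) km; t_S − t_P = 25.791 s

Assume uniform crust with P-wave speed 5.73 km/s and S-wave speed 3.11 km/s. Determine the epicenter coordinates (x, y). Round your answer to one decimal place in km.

Distance from S−P lag: d = Δt · v_P v_S / (v_P − v_S) = Δt · (5.73·3.11)/(5.73−3.11) ≈ 6.8016·Δt.
So d_A = 186.48, d_B = 75.45, d_C = 175.42 km.
Circle about each station: (x + 148.0)² + (y + 53.4)² = 186.48²; (x + 153.5)² + (y − 59.0)² = 75.45²; (x − 34.6)² + (y − 165.2)² = 175.42².
Subtracting the A equation from the B and C equations removes the quadratic terms:
-11.0 x + 224.8 y = 31369.78
365.2 x + 437.2 y = 7735.25
Solving the 2×2 system: x ≈ -137.8, y ≈ 132.8 km.

-137.8 km east, 132.8 km north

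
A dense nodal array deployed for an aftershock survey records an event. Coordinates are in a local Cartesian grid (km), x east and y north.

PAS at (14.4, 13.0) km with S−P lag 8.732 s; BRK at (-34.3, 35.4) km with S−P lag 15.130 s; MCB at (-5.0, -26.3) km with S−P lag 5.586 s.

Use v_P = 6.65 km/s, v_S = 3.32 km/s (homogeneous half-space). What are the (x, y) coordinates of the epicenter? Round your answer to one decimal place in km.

27.9 km east, -43.3 km north

Distance from S−P lag: d = Δt · v_P v_S / (v_P − v_S) = Δt · (6.65·3.32)/(6.65−3.32) ≈ 6.6300·Δt.
So d_PAS = 57.89, d_BRK = 100.31, d_MCB = 37.04 km.
Circle about each station: (x − 14.4)² + (y − 13.0)² = 57.89²; (x + 34.3)² + (y − 35.4)² = 100.31²; (x + 5.0)² + (y + 26.3)² = 37.04².
Subtracting the PAS equation from the BRK and MCB equations removes the quadratic terms:
-97.4 x + 44.8 y = -4657.55
-38.8 x − 78.6 y = 2319.62
Solving the 2×2 system: x ≈ 27.9, y ≈ -43.3 km.
Check against PAS (with the unrounded x, y): √((x − 14.4)²+(y − 13.0)²) = 57.89 ≈ 57.89 km. ✓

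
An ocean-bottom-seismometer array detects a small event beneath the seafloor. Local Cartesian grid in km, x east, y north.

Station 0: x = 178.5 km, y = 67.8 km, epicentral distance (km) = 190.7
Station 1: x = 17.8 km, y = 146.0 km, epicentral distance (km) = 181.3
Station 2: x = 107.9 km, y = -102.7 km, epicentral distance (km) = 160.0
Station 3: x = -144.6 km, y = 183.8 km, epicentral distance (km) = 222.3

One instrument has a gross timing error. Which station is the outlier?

Station 1

Solve using three stations at a time. Using Station 0, Station 2, Station 3 (subtract circle equations pairwise → linear system) gives (x, y) ≈ (-3.8, 11.8).
Distances from that point to each station vs reported:
  Station 0: calculated 190.7 vs reported 190.7 → residual 0.0 km
  Station 1: calculated 135.9 vs reported 181.3 → residual 45.4 km
  Station 2: calculated 160.0 vs reported 160.0 → residual 0.0 km
  Station 3: calculated 222.3 vs reported 222.3 → residual 0.0 km
Station 0, Station 2, Station 3 are mutually consistent (residuals ≈ 0); Station 1 is off by 45.4 km.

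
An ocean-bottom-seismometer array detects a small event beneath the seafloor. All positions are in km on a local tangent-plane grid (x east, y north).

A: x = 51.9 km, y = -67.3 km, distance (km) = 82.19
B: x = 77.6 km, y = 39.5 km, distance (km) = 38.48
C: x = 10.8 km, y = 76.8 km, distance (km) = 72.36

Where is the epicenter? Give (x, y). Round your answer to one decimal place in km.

48.1 km east, 14.8 km north

Circle about each station: (x − 51.9)² + (y + 67.3)² = 82.19²; (x − 77.6)² + (y − 39.5)² = 38.48²; (x − 10.8)² + (y − 76.8)² = 72.36².
Subtracting the A equation from the B and C equations removes the quadratic terms:
51.4 x + 213.6 y = 5633.60
-82.2 x + 288.2 y = 311.21
Solving the 2×2 system: x ≈ 48.1, y ≈ 14.8 km.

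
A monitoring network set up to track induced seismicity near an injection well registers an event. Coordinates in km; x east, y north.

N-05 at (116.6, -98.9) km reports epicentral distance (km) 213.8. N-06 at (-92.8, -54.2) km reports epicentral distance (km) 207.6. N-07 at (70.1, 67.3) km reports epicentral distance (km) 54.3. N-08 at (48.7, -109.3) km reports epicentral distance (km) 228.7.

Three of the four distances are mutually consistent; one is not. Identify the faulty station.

Solve using three stations at a time. Using N-05, N-07, N-08 (subtract circle equations pairwise → linear system) gives (x, y) ≈ (97.8, 114.1).
Distances from that point to each station vs reported:
  N-05: calculated 213.8 vs reported 213.8 → residual 0.0 km
  N-06: calculated 254.2 vs reported 207.6 → residual 46.6 km
  N-07: calculated 54.4 vs reported 54.3 → residual 0.1 km
  N-08: calculated 228.7 vs reported 228.7 → residual 0.0 km
N-05, N-07, N-08 are mutually consistent (residuals ≈ 0); N-06 is off by 46.6 km.

N-06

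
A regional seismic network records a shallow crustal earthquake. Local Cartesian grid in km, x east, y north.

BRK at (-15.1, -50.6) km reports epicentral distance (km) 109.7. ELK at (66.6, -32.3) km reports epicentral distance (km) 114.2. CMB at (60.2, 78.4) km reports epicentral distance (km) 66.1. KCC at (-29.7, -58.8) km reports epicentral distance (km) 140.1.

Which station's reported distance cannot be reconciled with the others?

Solve using three stations at a time. Using BRK, ELK, CMB (subtract circle equations pairwise → linear system) gives (x, y) ≈ (-2.8, 58.4).
Distances from that point to each station vs reported:
  BRK: calculated 109.7 vs reported 109.7 → residual 0.0 km
  ELK: calculated 114.2 vs reported 114.2 → residual 0.0 km
  CMB: calculated 66.1 vs reported 66.1 → residual 0.0 km
  KCC: calculated 120.2 vs reported 140.1 → residual 19.9 km
BRK, ELK, CMB are mutually consistent (residuals ≈ 0); KCC is off by 19.9 km.

KCC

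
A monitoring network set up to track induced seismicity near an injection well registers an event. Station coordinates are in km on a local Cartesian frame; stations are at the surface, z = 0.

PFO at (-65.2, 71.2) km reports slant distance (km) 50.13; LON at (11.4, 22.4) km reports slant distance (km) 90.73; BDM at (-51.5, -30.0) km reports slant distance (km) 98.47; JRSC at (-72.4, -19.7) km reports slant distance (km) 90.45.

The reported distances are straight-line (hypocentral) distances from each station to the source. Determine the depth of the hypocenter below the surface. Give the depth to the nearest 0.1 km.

depth ≈ 47.3 km

Each station gives a sphere (x−x_i)² + (y−y_i)² + z² = d_i² (stations at z=0).
Subtracting the PFO sphere from LON and BDM: z² cancels, leaving linear equations in x and y:
153.2 x − 97.6 y = -14407.68
27.4 x − 202.4 y = -12951.55
Solving: x ≈ -58.307, y ≈ 56.097 km (keep extra digits for the depth step; rounded: -58.3, 56.1).
Then from the PFO sphere: z² = 50.13² − (x + 65.2)² − (y − 71.2)² with x = -58.307, y = 56.097, so z ≈ 47.301 ≈ 47.3 km.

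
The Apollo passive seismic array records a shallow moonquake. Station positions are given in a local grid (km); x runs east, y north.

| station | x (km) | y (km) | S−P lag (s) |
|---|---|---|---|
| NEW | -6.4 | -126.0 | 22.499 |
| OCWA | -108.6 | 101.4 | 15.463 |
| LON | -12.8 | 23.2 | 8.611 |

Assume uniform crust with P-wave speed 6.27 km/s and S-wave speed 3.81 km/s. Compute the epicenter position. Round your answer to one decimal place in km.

Distance from S−P lag: d = Δt · v_P v_S / (v_P − v_S) = Δt · (6.27·3.81)/(6.27−3.81) ≈ 9.7109·Δt.
So d_NEW = 218.48, d_OCWA = 150.16, d_LON = 83.62 km.
Circle about each station: (x + 6.4)² + (y + 126.0)² = 218.48²; (x + 108.6)² + (y − 101.4)² = 150.16²; (x + 12.8)² + (y − 23.2)² = 83.62².
Subtracting pairs of circle equations eliminates x²+y² and gives linear equations (the radical axes):
-204.4 x + 454.8 y = 31344.44
-12.8 x + 298.4 y = 25526.33
Solving the 2×2 system: x ≈ 40.9, y ≈ 87.3 km.
Check against NEW (with the unrounded x, y): √((x + 6.4)²+(y + 126.0)²) = 218.48 ≈ 218.48 km. ✓

(40.9, 87.3)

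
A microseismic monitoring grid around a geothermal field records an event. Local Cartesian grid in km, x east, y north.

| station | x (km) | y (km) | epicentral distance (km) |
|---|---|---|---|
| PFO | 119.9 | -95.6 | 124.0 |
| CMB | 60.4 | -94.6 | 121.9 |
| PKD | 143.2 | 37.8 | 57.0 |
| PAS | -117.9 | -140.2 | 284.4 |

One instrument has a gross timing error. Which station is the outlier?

Solve using three stations at a time. Using PFO, CMB, PKD (subtract circle equations pairwise → linear system) gives (x, y) ≈ (87.8, 24.2).
Distances from that point to each station vs reported:
  PFO: calculated 124.0 vs reported 124.0 → residual 0.0 km
  CMB: calculated 121.9 vs reported 121.9 → residual 0.0 km
  PKD: calculated 57.0 vs reported 57.0 → residual 0.0 km
  PAS: calculated 263.3 vs reported 284.4 → residual 21.1 km
PFO, CMB, PKD are mutually consistent (residuals ≈ 0); PAS is off by 21.1 km.

PAS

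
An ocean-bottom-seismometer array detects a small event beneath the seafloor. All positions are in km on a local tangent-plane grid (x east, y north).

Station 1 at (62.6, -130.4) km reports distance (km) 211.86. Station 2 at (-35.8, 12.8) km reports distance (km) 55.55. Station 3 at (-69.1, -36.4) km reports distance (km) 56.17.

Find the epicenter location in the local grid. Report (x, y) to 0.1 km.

Circle about each station: (x − 62.6)² + (y + 130.4)² = 211.86²; (x + 35.8)² + (y − 12.8)² = 55.55²; (x + 69.1)² + (y + 36.4)² = 56.17².
Subtracting pairs of circle equations eliminates x²+y² and gives linear equations (the radical axes):
-196.8 x + 286.4 y = 22321.42
-263.4 x + 188.0 y = 26906.44
Solving the 2×2 system: x ≈ -91.3, y ≈ 15.2 km.

-91.3 km east, 15.2 km north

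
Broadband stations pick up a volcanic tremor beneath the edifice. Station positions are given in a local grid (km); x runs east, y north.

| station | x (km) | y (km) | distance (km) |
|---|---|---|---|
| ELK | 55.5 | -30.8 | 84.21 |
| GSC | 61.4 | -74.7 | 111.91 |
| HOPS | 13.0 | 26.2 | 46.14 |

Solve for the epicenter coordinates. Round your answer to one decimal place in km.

Circle about each station: (x − 55.5)² + (y + 30.8)² = 84.21²; (x − 61.4)² + (y + 74.7)² = 111.91²; (x − 13.0)² + (y − 26.2)² = 46.14².
Subtracting the ELK equation from the GSC and HOPS equations removes the quadratic terms:
11.8 x − 87.8 y = -111.36
-85.0 x + 114.0 y = 1788.97
Solving the 2×2 system: x ≈ -23.6, y ≈ -1.9 km.

-23.6 km east, -1.9 km north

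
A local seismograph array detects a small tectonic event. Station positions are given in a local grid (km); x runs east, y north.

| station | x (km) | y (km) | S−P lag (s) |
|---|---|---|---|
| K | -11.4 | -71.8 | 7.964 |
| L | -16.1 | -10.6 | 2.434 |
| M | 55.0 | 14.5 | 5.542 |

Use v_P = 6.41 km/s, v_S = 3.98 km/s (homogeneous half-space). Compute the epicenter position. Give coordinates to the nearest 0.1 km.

Distance from S−P lag: d = Δt · v_P v_S / (v_P − v_S) = Δt · (6.41·3.98)/(6.41−3.98) ≈ 10.4987·Δt.
So d_K = 83.61, d_L = 25.55, d_M = 58.18 km.
Circle about each station: (x + 11.4)² + (y + 71.8)² = 83.61²; (x + 16.1)² + (y + 10.6)² = 25.55²; (x − 55.0)² + (y − 14.5)² = 58.18².
Subtracting pairs of circle equations eliminates x²+y² and gives linear equations (the radical axes):
-9.4 x + 122.4 y = 1424.20
132.8 x + 172.6 y = 1555.77
Solving the 2×2 system: x ≈ -3.1, y ≈ 11.4 km.

-3.1 km east, 11.4 km north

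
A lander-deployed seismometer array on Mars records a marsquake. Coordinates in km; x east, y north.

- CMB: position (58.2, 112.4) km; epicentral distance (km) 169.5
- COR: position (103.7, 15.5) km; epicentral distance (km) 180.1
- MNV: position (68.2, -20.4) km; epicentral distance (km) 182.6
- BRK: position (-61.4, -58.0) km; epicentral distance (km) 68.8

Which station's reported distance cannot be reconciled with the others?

MNV

Solve using three stations at a time. Using CMB, COR, BRK (subtract circle equations pairwise → linear system) gives (x, y) ≈ (-76.3, 9.2).
Distances from that point to each station vs reported:
  CMB: calculated 169.5 vs reported 169.5 → residual 0.0 km
  COR: calculated 180.1 vs reported 180.1 → residual 0.0 km
  MNV: calculated 147.5 vs reported 182.6 → residual 35.1 km
  BRK: calculated 68.9 vs reported 68.8 → residual 0.1 km
CMB, COR, BRK are mutually consistent (residuals ≈ 0); MNV is off by 35.1 km.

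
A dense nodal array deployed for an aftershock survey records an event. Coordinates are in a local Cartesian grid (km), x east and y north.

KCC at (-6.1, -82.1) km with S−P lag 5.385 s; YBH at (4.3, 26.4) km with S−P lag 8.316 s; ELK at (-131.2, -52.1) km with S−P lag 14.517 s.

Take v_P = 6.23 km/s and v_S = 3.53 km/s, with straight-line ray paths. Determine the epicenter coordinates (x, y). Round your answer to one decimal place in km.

-13.7 km east, -38.9 km north

Distance from S−P lag: d = Δt · v_P v_S / (v_P − v_S) = Δt · (6.23·3.53)/(6.23−3.53) ≈ 8.1451·Δt.
So d_KCC = 43.86, d_YBH = 67.74, d_ELK = 118.24 km.
Circle about each station: (x + 6.1)² + (y + 82.1)² = 43.86²; (x − 4.3)² + (y − 26.4)² = 67.74²; (x + 131.2)² + (y + 52.1)² = 118.24².
Subtracting the KCC equation from the YBH and ELK equations removes the quadratic terms:
20.8 x + 217.0 y = -8727.18
-250.2 x + 60.0 y = 1093.23
Solving the 2×2 system: x ≈ -13.7, y ≈ -38.9 km.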